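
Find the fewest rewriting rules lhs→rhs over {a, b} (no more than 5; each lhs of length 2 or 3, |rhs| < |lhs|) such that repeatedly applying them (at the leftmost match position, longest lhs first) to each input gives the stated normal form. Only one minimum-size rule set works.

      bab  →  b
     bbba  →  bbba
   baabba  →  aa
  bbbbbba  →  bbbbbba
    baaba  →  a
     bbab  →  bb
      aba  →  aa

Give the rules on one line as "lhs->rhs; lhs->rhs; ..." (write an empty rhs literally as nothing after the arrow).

  | bab => b
  | bbba
  | baabba => aabba => aba => aa
  | bbbbbba

aaa->a; ab->; aba->aa; baa->aa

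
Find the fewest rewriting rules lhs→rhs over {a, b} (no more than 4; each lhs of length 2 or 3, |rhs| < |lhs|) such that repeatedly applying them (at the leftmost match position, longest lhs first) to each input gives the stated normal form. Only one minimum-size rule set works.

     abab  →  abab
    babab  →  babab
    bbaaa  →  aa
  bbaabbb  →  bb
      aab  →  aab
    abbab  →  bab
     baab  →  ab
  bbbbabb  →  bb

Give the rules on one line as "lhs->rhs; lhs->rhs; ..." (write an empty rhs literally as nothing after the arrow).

  | abab
  | babab
  | bbaaa => baaa => aa
  | bbaabbb => baabbb => abbb => bb

abb->b; baa->a; bba->ba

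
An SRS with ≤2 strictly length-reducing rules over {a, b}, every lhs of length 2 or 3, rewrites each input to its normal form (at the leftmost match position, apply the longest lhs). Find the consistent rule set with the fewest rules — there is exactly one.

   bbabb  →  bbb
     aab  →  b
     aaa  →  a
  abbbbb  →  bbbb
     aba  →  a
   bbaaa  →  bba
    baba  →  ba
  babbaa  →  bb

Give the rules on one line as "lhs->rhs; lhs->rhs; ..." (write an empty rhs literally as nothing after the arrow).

  | bbabb => bbb
  | aab => b
  | aaa => a
  | abbbbb => bbbb

aa->; ab->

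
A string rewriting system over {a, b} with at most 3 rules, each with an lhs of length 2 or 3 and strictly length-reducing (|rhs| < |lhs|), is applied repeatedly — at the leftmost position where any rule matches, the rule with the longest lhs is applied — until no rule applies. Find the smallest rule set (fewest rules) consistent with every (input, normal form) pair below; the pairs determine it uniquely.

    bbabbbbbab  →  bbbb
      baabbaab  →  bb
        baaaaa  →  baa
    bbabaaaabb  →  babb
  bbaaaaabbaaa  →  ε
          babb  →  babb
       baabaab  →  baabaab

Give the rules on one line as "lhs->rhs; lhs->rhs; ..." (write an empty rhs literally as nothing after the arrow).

  | bbabbbbbab => bbbbbab => bbbb
  | baabbaab => baaab => bb
  | baaaaa => baa
  | bbabaaaabb => baaaabb => babb

aaa->; bba->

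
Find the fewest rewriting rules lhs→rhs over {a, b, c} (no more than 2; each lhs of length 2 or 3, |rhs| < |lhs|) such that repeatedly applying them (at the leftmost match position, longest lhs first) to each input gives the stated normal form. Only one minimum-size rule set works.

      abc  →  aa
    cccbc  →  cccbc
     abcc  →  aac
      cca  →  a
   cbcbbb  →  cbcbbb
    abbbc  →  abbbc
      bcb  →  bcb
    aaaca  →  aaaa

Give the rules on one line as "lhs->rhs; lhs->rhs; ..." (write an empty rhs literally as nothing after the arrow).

  | abc => aa
  | cccbc
  | abcc => aac
  | cca => ca => a

abc->aa; ca->a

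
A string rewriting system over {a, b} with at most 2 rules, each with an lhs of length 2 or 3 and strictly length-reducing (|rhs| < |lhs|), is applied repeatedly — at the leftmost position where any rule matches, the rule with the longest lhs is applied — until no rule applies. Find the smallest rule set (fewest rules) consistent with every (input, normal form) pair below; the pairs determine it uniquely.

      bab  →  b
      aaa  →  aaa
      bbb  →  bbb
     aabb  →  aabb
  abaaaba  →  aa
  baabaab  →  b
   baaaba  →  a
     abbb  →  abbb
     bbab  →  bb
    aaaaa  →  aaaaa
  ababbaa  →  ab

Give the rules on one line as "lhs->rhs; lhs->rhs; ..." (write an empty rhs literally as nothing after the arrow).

ba->; baa->

  | bab => b
  | aaa
  | bbb
  | aabb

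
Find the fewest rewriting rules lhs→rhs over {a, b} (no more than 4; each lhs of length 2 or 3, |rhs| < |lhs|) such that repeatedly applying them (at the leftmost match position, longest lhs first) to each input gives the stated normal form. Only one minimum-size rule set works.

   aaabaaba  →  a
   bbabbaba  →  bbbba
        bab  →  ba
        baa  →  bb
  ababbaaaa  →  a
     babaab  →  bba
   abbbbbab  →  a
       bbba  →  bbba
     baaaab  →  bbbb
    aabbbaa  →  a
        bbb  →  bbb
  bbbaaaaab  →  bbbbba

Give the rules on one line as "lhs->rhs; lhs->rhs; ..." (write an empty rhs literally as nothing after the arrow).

aa->a; ab->a; baa->bb

  | aaabaaba => aabaaba => abaaba => aaaba => aaba => aba => aa => a
  | bbabbaba => bbababa => bbaaba => bbbba
  | bab => ba
  | baa => bb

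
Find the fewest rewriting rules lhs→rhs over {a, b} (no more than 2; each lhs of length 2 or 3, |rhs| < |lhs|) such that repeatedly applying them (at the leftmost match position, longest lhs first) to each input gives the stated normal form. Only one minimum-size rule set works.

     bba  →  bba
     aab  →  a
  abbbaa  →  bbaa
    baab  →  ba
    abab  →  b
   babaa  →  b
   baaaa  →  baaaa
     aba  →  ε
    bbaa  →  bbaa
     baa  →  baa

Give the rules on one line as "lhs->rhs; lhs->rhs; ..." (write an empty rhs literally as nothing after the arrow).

  | bba
  | aab => a
  | abbbaa => bbaa
  | baab => ba

ab->; aba->ab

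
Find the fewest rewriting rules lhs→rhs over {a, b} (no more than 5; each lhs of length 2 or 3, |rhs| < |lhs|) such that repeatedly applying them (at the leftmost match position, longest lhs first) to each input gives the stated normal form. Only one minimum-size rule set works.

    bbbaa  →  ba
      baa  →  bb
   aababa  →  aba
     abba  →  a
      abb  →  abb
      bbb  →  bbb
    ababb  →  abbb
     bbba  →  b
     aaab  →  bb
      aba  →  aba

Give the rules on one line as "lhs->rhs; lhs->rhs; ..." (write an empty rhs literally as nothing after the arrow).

  | bbbaa => ba
  | baa => bb
  | aababa => aba
  | abba => a

aa->b; aab->; bab->bb; bba->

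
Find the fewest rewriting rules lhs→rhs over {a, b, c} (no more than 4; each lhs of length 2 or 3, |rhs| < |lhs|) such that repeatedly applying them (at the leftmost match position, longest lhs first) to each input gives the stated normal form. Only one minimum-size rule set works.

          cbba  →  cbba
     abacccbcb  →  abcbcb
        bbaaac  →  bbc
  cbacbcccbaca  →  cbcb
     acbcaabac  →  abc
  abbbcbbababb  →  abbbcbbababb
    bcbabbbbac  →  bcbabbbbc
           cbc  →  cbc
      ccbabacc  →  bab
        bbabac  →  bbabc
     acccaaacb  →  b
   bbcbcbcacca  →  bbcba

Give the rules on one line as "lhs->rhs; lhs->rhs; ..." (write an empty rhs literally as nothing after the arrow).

  | cbba
  | abacccbcb => abcccbcb => abcbcb
  | bbaaac => bbaac => bbac => bbc
  | cbacbcccbaca => cbcbcccbaca => cbcbcbaca => cbcbcbca => cbcbcc => cbcb

ac->c; bca->c; cc->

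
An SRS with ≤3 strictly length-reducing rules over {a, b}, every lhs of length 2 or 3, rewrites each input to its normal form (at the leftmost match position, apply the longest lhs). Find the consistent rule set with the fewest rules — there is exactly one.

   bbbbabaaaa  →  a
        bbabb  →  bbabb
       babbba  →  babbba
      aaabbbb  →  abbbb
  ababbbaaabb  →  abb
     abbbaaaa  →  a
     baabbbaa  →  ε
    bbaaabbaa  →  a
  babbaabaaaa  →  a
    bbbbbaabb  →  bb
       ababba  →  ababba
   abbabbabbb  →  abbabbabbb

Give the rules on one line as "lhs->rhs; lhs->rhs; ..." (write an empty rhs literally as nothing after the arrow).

aa->; baa->aa

  | bbbbabaaaa => bbbbaaaaa => bbbaaaaa => bbaaaaa => baaaaa => aaaaa => aaa => a
  | bbabb
  | babbba
  | aaabbbb => abbbb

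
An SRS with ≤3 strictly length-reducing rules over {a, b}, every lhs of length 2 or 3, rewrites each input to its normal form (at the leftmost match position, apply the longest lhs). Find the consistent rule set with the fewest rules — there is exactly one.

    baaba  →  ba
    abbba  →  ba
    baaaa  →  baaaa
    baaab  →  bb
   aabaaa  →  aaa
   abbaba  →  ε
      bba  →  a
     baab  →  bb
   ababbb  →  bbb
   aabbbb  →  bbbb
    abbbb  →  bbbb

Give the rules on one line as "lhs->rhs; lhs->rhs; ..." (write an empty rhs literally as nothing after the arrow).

  | baaba => ba
  | abbba => bbba => ba
  | baaaa
  | baaab => baab => bab => bb

ab->b; aba->; bba->a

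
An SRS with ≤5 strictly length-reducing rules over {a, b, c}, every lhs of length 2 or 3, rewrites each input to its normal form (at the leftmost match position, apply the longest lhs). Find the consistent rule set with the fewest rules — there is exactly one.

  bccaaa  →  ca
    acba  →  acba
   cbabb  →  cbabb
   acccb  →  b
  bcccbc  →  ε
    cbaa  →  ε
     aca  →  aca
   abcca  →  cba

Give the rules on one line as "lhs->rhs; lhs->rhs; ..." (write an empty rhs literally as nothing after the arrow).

  | bccaaa => ccaaa => aaa => ca
  | acba
  | cbabb
  | acccb => cbcb => ccb => b

aa->c; acc->cb; bc->c; cc->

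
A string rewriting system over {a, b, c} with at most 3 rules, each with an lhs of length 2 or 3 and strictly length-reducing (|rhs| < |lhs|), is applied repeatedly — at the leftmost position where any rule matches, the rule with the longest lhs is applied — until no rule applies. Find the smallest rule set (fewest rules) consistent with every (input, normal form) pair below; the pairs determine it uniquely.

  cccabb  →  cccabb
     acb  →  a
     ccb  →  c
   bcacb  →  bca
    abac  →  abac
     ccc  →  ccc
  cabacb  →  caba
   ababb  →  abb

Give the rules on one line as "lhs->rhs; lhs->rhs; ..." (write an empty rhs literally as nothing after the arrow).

bab->b; cb->

  | cccabb
  | acb => a
  | ccb => c
  | bcacb => bca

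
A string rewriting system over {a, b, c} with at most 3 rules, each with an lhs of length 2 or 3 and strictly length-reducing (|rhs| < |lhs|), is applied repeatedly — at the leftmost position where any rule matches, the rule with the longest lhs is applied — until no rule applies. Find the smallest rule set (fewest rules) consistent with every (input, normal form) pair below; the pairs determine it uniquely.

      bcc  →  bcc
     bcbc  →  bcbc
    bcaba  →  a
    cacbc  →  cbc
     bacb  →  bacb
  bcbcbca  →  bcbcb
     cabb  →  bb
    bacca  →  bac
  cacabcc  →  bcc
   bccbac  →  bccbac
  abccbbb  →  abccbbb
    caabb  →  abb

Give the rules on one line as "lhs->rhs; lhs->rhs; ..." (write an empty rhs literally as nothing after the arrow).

  | bcc
  | bcbc
  | bcaba => bba => a
  | cacbc => cbc

bba->a; ca->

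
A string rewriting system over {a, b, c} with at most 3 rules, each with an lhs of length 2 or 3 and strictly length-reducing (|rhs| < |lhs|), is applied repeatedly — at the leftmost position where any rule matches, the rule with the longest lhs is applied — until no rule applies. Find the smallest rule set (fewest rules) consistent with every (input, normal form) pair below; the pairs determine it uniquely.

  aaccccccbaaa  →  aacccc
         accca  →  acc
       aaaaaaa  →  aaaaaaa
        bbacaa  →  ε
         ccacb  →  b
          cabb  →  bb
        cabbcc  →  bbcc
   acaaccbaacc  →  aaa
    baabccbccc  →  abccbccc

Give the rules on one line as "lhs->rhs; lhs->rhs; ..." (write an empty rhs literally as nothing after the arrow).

  | aaccccccbaaa => aaccccccaa => aaccccca => aacccc
  | accca => acc
  | aaaaaaa
  | bbacaa => bcaa => ba => ε

ba->; ca->; cac->a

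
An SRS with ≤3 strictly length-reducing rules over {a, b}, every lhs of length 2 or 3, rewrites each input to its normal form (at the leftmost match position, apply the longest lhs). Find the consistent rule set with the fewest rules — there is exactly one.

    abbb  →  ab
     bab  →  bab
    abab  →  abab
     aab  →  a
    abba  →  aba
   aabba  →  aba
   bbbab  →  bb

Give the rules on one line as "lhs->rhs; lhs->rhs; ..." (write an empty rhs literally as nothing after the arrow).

  | abbb => abb => ab
  | bab
  | abab
  | aab => a

aab->a; abb->ab; bba->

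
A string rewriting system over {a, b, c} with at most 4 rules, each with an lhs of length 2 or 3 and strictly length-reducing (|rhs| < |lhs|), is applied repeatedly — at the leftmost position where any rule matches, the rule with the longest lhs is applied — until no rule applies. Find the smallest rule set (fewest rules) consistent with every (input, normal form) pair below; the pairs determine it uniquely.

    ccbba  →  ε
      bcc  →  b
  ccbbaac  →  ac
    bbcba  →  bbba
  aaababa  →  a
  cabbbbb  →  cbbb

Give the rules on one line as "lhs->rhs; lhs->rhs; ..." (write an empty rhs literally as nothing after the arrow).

aba->; abb->; bc->b; ccb->a

  | ccbba => aba => ε
  | bcc => bc => b
  | ccbbaac => abaac => ac
  | bbcba => bbba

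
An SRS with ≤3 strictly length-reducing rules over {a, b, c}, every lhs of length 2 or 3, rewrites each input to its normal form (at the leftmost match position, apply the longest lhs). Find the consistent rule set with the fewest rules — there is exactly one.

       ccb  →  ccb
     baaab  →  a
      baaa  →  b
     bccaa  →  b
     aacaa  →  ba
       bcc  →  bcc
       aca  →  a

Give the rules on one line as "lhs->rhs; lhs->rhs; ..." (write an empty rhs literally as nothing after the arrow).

  | ccb
  | baaab => bbab => aab => bb => a
  | baaa => bba => aa => b
  | bccaa => bca => b

aa->b; bb->a; ca->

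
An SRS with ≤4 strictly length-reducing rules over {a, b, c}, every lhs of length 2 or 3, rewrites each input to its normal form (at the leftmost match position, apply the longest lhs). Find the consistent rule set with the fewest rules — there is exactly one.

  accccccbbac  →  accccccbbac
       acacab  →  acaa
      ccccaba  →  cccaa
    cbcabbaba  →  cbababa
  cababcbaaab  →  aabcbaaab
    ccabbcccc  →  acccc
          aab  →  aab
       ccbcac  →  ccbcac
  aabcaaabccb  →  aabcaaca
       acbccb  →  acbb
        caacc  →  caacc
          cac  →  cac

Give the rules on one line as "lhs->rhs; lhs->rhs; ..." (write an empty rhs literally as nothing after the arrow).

  | accccccbbac
  | acacab => acaa
  | ccccaba => cccaa
  | cbcabbaba => cbababa

abb->ca; bcc->b; cab->a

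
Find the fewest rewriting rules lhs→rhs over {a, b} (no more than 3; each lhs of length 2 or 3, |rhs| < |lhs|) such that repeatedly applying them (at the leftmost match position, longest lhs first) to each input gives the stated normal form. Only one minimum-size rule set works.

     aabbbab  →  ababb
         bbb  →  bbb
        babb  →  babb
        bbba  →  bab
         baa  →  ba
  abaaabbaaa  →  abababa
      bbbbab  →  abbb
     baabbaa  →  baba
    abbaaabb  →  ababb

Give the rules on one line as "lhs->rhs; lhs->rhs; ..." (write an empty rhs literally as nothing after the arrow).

  | aabbbab => abbbab => ababb
  | bbb
  | babb
  | bbba => bab

aa->a; aaa->ab; bba->ab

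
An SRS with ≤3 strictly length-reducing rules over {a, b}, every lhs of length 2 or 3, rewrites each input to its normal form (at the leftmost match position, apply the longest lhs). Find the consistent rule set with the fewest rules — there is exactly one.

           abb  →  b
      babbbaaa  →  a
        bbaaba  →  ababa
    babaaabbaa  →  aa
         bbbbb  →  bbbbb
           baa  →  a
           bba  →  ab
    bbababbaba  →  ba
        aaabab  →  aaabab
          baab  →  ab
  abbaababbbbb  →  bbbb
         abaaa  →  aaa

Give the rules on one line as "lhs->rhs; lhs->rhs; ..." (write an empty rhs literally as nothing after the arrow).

abb->b; baa->a; bba->ab

  | abb => b
  | babbbaaa => bbbaaa => babaa => baa => a
  | bbaaba => ababa
  | babaaabbaa => baaabbaa => aabbaa => abaa => aa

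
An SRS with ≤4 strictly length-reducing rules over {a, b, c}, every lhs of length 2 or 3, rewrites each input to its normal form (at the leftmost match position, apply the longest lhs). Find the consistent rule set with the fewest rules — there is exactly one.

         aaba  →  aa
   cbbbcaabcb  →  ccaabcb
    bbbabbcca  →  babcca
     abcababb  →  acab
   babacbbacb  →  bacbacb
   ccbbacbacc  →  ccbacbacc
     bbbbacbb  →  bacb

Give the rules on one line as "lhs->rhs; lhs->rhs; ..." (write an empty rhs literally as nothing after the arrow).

  | aaba => aa
  | cbbbcaabcb => cbbcaabcb => cbcaabcb => ccaabcb
  | bbbabbcca => bbabbcca => babbcca => babcca
  | abcababb => acababb => acabb => acab

aba->a; bb->b; bca->ca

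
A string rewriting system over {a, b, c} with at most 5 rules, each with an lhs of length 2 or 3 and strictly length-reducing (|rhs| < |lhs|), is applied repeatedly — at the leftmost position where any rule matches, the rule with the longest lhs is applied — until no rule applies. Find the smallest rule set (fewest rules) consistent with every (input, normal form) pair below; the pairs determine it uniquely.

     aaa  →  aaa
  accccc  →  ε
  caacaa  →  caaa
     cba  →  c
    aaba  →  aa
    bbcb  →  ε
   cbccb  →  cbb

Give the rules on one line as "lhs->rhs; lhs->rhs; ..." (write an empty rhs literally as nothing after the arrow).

  | aaa
  | accccc => cccc => cc => ε
  | caacaa => caaa
  | cba => c

ac->; ba->; bcb->a; cc->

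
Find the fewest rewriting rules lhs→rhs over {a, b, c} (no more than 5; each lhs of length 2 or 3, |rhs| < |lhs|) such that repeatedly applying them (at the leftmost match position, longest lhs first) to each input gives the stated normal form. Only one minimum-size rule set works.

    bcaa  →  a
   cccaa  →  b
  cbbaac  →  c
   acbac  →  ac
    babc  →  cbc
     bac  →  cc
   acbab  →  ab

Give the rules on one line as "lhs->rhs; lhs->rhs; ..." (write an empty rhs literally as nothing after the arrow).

aa->b; ba->c; ca->a; cba->

  | bcaa => baa => ca => a
  | cccaa => ccaa => caa => aa => b
  | cbbaac => cbcac => cbac => c
  | acbac => ac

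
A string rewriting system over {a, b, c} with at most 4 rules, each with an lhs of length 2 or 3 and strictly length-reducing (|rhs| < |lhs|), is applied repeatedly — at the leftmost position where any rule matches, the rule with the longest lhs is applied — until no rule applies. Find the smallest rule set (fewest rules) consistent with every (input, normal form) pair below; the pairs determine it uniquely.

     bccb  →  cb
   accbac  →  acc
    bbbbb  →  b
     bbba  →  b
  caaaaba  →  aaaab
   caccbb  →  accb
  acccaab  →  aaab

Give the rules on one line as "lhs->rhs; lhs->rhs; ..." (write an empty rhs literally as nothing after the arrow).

  | bccb => cb
  | accbac => accbc => acc
  | bbbbb => bbbb => bbb => bb => b
  | bbba => bba => ba => b

ba->b; bb->b; bc->; ca->a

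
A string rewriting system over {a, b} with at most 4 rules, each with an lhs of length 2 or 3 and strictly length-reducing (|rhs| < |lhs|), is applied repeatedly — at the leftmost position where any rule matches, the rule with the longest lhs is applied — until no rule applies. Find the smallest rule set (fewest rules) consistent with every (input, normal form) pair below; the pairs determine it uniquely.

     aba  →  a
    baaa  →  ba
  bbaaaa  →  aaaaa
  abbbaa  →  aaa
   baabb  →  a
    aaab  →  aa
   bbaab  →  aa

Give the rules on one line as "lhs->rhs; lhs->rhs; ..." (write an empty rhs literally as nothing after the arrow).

  | aba => a
  | baaa => baa => ba
  | bbaaaa => aaaaa
  | abbbaa => bbaa => aaa

ab->; baa->ba; bb->a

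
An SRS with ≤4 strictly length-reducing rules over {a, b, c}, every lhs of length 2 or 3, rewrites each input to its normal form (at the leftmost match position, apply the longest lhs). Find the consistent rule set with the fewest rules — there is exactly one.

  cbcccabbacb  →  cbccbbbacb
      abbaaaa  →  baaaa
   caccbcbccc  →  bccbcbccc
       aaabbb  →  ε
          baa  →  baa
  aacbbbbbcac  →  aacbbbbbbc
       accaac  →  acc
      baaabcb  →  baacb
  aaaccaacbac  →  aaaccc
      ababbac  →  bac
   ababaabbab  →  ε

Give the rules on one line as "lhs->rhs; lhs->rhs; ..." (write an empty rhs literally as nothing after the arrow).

  | cbcccabbacb => cbccbbbacb
  | abbaaaa => baaaa
  | caccbcbccc => bccbcbccc
  | aaabbb => aabb => ab => ε

ab->; ca->b; cba->c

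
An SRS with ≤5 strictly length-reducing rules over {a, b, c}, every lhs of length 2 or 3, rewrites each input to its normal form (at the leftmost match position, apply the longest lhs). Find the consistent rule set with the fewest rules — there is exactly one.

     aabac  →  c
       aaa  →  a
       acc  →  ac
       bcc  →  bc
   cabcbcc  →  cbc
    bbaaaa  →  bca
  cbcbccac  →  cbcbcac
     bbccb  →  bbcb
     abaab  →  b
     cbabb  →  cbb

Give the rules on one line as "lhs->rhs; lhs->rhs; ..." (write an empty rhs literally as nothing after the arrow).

  | aabac => bac => cc => c
  | aaa => a
  | acc => ac
  | bcc => bc

aa->; ab->; ba->c; cc->c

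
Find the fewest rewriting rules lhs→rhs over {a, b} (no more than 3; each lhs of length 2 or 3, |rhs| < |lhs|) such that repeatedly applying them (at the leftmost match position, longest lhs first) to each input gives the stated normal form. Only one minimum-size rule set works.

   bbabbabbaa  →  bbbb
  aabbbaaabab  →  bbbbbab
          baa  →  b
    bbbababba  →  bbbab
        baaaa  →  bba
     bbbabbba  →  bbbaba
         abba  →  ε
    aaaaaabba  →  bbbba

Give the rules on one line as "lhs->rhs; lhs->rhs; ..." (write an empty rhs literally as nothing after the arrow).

  | bbabbabbaa => bbaabbaa => bbbbaa => bbbb
  | aabbbaaabab => bbbaaabab => bbbbbab
  | baa => b
  | bbbababba => bbbabaa => bbbab

aa->; aaa->b; abb->a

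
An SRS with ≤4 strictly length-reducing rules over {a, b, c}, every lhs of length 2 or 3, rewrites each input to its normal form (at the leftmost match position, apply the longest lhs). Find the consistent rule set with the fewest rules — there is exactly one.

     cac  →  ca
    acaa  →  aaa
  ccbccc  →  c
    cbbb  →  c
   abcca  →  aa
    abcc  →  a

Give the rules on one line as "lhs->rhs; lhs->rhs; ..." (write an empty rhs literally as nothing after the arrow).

ac->a; bb->c; cc->b

  | cac => ca
  | acaa => aaa
  | ccbccc => bbccc => cccc => bcc => bb => c
  | cbbb => ccb => bb => c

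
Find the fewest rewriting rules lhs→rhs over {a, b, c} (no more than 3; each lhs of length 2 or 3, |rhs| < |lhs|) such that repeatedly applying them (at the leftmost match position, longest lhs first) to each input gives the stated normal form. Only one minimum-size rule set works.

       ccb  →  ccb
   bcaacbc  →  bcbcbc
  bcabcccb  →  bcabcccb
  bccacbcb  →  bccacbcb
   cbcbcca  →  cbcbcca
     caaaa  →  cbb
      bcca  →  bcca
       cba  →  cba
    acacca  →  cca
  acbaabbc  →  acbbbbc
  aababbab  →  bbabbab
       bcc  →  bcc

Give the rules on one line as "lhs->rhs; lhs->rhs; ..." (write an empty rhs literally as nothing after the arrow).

aa->b; aca->

  | ccb
  | bcaacbc => bcbcbc
  | bcabcccb
  | bccacbcb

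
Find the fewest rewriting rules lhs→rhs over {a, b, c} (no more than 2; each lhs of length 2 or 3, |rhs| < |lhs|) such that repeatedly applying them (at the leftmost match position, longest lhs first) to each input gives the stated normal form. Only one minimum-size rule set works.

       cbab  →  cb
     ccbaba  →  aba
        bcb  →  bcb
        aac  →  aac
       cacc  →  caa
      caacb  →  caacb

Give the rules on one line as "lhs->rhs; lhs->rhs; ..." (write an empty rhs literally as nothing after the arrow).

  | cbab => cb
  | ccbaba => ababa => aba
  | bcb
  | aac

bab->b; cc->a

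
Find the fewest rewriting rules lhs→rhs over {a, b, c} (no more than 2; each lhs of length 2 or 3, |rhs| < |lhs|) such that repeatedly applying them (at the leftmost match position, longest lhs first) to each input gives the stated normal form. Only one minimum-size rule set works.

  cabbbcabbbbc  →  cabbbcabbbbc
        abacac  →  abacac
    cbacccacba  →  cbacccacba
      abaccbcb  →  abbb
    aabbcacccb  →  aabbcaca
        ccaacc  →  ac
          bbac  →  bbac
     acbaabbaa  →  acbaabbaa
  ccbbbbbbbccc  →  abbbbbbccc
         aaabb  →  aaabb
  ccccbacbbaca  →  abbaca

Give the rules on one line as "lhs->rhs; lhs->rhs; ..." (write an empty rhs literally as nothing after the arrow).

  | cabbbcabbbbc
  | abacac
  | cbacccacba
  | abaccbcb => abaacb => abbb

aac->b; ccb->a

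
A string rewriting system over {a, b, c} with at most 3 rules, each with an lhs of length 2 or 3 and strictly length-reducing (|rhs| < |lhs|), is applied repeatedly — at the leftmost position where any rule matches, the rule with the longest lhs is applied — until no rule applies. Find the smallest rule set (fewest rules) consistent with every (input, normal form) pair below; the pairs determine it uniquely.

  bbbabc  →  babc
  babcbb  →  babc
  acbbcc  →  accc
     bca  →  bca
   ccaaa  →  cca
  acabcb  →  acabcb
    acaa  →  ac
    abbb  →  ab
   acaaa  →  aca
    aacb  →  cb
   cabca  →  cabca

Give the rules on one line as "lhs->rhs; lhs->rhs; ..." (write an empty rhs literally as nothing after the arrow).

aa->; bb->

  | bbbabc => babc
  | babcbb => babc
  | acbbcc => accc
  | bca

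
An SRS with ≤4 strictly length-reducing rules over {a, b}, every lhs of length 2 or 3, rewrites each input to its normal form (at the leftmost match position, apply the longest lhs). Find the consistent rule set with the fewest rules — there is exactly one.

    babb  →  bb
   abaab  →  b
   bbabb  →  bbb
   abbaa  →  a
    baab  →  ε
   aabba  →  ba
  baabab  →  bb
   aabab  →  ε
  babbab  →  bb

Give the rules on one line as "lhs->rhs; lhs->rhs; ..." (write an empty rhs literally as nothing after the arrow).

aab->; ab->; aba->b; baa->a

  | babb => bb
  | abaab => bab => b
  | bbabb => bbb
  | abbaa => baa => a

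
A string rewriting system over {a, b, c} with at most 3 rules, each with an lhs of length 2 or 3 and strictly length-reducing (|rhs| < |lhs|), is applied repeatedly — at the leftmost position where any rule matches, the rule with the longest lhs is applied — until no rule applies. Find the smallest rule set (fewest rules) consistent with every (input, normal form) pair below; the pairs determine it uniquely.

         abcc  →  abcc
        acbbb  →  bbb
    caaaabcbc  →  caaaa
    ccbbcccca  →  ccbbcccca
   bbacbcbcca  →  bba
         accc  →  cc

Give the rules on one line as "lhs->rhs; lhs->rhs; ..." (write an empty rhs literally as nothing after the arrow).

  | abcc
  | acbbb => bbb
  | caaaabcbc => caaaaac => caaaa
  | ccbbcccca

ac->; bca->ba; bcb->a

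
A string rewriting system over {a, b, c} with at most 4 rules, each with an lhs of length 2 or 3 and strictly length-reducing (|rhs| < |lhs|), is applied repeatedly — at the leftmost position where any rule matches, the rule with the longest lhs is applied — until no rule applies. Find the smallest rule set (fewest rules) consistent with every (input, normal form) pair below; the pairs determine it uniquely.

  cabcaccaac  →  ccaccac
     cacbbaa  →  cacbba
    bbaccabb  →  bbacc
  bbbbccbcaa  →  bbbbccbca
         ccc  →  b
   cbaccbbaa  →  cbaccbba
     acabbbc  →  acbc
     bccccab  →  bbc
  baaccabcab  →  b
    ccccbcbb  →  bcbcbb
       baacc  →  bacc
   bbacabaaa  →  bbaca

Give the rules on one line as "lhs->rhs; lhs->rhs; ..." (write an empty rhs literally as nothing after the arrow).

aa->a; ab->; abb->; ccc->b

  | cabcaccaac => ccaccaac => ccaccac
  | cacbbaa => cacbba
  | bbaccabb => bbacc
  | bbbbccbcaa => bbbbccbca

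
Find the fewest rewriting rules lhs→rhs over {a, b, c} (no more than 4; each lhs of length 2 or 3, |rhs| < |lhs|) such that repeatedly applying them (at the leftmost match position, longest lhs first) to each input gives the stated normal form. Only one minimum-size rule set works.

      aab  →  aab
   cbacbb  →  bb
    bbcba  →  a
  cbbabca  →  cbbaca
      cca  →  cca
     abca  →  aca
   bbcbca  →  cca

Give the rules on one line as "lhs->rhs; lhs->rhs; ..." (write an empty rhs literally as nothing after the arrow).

acb->b; bc->c; cba->a

  | aab
  | cbacbb => acbb => bb
  | bbcba => bcba => cba => a
  | cbbabca => cbbaca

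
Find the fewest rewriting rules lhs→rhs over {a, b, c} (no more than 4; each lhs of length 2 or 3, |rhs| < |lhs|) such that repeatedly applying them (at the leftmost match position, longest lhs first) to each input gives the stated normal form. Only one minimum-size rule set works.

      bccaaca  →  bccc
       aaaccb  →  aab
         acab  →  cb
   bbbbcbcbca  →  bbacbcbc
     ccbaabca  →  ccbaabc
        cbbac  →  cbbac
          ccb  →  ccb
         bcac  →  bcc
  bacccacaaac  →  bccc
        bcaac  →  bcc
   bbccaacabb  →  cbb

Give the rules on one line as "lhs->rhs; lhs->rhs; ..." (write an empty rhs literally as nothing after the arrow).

aca->ca; acc->; bbc->ac; ca->c

  | bccaaca => bccaca => bccca => bccc
  | aaaccb => aab
  | acab => cab => cb
  | bbbbcbcbca => bbacbcbca => bbacbcbc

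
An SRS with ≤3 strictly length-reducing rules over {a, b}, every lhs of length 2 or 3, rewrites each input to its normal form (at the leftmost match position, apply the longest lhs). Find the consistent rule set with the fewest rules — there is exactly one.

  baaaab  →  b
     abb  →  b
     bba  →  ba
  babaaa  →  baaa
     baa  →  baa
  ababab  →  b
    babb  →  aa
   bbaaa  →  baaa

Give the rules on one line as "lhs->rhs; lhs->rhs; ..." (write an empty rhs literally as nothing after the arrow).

ab->b; bb->b; bbb->aa

  | baaaab => baaab => baab => bab => bb => b
  | abb => bb => b
  | bba => ba
  | babaaa => bbaaa => baaa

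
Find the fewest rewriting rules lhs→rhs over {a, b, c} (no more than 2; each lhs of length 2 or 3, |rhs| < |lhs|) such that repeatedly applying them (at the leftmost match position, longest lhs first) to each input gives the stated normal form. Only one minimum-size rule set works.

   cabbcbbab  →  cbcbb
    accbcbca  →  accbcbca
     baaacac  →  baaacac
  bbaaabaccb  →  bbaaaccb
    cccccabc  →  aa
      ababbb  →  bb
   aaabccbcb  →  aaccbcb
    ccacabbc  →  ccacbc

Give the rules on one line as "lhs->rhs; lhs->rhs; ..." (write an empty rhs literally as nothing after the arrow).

ab->; ccc->a

  | cabbcbbab => cbcbbab => cbcbb
  | accbcbca
  | baaacac
  | bbaaabaccb => bbaaaccb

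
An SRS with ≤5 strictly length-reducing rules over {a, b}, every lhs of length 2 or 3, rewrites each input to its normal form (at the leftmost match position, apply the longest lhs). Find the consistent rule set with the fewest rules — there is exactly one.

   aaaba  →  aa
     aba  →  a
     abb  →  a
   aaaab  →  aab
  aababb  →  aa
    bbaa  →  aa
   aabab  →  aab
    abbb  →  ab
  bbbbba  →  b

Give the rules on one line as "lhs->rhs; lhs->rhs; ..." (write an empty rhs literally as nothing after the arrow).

  | aaaba => aaba => aa
  | aba => a
  | abb => a
  | aaaab => aaab => aab

aaa->aa; aba->a; ba->b; bb->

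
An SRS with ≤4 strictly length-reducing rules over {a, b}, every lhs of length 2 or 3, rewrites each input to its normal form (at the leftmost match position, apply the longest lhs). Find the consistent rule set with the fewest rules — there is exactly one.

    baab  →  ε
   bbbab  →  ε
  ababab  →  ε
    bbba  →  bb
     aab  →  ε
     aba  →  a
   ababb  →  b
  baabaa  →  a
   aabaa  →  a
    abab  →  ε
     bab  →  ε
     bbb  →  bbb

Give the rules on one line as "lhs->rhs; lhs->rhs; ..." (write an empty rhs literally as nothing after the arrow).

aa->a; ab->; ba->; bab->ab

  | baab => ab => ε
  | bbbab => bbab => bab => ab => ε
  | ababab => abab => ab => ε
  | bbba => bb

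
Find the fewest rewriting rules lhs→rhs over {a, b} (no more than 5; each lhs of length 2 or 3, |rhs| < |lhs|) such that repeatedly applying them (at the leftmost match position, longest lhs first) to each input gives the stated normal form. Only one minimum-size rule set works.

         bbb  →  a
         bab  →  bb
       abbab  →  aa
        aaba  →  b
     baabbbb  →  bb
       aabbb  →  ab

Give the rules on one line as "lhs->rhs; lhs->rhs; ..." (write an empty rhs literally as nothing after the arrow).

aab->bb; ba->; bab->bb; bbb->a

  | bbb => a
  | bab => bb
  | abbab => abbb => aa
  | aaba => bba => b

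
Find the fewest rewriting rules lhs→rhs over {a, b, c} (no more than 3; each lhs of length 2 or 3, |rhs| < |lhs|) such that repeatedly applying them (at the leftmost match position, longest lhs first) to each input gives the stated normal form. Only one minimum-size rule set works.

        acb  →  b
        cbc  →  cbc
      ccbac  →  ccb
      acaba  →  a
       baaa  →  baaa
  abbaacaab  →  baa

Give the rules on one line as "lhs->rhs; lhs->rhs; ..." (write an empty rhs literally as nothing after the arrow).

  | acb => b
  | cbc
  | ccbac => ccb
  | acaba => aba => a

ab->; ac->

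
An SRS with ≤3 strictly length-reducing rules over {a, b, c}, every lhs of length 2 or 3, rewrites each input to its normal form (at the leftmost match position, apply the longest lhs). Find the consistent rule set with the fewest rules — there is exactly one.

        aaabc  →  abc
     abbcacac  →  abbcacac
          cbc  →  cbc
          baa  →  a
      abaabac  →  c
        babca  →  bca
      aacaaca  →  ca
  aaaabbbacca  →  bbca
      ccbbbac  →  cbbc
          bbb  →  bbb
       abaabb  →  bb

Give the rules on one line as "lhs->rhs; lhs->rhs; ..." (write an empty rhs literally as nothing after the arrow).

aa->; ba->; cc->c

  | aaabc => abc
  | abbcacac
  | cbc
  | baa => a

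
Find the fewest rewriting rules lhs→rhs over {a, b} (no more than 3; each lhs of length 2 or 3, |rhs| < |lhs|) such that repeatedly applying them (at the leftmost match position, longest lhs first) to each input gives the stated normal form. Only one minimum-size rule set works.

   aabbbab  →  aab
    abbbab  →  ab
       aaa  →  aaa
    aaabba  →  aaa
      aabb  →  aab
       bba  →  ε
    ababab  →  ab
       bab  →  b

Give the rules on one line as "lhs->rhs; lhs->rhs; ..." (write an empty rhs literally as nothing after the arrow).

  | aabbbab => aabbab => aabab => aab
  | abbbab => abbab => abab => ab
  | aaa
  | aaabba => aaaba => aaa

ba->; bb->b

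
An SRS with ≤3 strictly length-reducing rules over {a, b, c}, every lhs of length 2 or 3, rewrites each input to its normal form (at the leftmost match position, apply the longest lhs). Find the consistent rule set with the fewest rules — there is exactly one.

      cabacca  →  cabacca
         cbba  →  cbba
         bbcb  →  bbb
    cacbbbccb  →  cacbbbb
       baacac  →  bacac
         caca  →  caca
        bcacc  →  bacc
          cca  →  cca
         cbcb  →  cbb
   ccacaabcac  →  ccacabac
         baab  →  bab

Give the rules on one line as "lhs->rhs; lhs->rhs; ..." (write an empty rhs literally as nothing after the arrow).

  | cabacca
  | cbba
  | bbcb => bbb
  | cacbbbccb => cacbbbcb => cacbbbb

aa->a; bc->b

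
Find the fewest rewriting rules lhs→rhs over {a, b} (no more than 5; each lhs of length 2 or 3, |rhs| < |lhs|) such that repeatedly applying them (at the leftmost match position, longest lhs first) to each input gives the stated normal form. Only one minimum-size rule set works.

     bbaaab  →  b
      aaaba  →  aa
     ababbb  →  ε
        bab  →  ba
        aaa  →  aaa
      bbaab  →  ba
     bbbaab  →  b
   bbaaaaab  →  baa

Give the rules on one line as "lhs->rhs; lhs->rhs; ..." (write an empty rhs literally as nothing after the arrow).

aab->; ab->a; bb->; bba->b

  | bbaaab => baab => b
  | aaaba => aa
  | ababbb => aabbb => bb => ε
  | bab => ba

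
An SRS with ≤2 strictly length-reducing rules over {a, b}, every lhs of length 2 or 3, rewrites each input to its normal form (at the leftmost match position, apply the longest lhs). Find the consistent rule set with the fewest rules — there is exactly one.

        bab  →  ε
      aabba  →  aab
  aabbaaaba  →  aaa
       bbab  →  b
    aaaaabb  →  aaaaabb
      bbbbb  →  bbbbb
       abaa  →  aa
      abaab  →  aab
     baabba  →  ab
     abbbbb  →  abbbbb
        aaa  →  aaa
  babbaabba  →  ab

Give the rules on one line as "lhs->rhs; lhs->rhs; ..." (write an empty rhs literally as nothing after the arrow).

  | bab => ε
  | aabba => aab
  | aabbaaaba => aabaaba => aaaba => aaa
  | bbab => b

ba->; bab->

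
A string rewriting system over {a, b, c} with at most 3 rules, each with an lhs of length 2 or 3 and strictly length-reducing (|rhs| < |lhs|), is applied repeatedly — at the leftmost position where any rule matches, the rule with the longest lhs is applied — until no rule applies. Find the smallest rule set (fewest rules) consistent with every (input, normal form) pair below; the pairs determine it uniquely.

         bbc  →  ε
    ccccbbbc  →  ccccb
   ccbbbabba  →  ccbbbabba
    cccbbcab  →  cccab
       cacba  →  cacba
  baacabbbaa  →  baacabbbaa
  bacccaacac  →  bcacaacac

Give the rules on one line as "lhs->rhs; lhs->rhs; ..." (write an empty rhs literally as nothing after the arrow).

  | bbc => ε
  | ccccbbbc => ccccb
  | ccbbbabba
  | cccbbcab => cccab

acc->ca; bbc->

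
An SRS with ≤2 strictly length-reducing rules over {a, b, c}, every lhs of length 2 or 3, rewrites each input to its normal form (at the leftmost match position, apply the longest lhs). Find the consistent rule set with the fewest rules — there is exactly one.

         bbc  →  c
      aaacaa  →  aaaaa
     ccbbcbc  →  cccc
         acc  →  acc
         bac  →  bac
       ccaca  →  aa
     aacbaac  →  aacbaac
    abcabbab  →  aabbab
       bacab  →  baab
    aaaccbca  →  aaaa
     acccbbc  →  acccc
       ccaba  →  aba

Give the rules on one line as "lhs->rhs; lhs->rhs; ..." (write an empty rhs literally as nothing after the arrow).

  | bbc => bc => c
  | aaacaa => aaaaa
  | ccbbcbc => ccbcbc => cccbc => cccc
  | acc

bc->c; ca->a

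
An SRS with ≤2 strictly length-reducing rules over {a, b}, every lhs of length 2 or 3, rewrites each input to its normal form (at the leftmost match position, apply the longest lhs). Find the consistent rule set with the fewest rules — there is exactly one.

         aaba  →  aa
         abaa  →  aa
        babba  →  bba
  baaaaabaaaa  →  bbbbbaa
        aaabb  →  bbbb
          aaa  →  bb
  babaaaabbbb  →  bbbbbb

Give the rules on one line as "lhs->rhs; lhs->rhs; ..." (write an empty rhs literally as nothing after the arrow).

  | aaba => aa
  | abaa => aa
  | babba => bba
  | baaaaabaaaa => bbbaabaaaa => bbbaaaaa => bbbbbaa

aaa->bb; ab->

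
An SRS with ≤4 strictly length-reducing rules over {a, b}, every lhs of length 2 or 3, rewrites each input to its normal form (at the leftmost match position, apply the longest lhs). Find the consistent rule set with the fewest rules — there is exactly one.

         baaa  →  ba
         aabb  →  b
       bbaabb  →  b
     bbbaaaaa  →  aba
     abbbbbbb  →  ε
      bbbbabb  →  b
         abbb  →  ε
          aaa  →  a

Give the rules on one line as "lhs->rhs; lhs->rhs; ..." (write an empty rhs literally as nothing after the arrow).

aa->; aab->; bb->a; bba->a

  | baaa => ba
  | aabb => b
  | bbaabb => aabb => b
  | bbbaaaaa => abaaaaa => abaaa => aba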